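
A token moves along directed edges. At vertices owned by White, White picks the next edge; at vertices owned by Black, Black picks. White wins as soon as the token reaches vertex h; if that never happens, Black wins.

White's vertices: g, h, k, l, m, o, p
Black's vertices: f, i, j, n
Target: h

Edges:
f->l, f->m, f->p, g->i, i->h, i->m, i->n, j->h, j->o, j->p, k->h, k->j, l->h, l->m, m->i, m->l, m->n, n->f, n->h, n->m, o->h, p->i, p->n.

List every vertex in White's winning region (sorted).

h, k, l, m, o

A0 = {h}
A1: add {k, l, o} — k (White) has k→h; l (White) has l→h; o (White) has o→h.
A2: add {m} — m (White) has m→l.
A3 = A2; e.g. f (Black) can still go to p. Fixed point.
White's winning region = {h, k, l, m, o}.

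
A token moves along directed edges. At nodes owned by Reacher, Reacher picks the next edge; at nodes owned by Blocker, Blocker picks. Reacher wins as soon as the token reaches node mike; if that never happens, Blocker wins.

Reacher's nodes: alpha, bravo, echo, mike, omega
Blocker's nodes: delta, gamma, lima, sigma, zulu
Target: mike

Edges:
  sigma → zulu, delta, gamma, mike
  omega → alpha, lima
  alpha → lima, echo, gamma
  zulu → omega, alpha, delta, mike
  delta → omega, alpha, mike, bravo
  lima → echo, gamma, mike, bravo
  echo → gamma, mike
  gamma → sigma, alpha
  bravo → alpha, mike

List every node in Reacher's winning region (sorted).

alpha, bravo, delta, echo, mike, omega, zulu

A0 = {mike}
A1: add {bravo, echo} — echo (Reacher) has echo→mike; bravo (Reacher) has bravo→mike.
A2: add {alpha} — alpha (Reacher) has alpha→echo.
A3: add {omega} — omega (Reacher) has omega→alpha.
A4: add {delta} — delta (Blocker): all of {omega, alpha, mike, bravo} already in.
A5: add {zulu} — zulu (Blocker): all of {omega, alpha, delta, mike} already in.
A6 = A5; e.g. sigma (Blocker) can still go to gamma. Fixed point.
Reacher's winning region = {alpha, bravo, delta, echo, mike, omega, zulu}.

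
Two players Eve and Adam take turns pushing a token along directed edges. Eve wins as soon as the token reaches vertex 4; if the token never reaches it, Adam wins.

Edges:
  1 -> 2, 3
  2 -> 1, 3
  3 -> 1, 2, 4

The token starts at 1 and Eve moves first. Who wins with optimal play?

Track states (vertex, player-to-move).
A0 = {(4,Eve), (4,Adam)}
A1: add {(3,Eve)}.
A2 = A1; e.g. (1,Eve) stays out. (1,Eve) never enters ⇒ Adam avoids the target.

Adam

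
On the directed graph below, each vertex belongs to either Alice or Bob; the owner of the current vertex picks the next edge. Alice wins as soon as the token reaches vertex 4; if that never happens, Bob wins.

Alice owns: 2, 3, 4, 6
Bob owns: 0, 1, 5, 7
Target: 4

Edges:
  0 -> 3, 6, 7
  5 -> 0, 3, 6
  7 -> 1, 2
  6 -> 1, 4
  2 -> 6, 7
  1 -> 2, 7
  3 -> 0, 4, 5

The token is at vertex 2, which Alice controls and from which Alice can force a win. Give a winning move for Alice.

6

A0 = {4}
A1: add {3, 6} — 3 (Alice) has 3→4; 6 (Alice) has 6→4.
A2: add {2} — 2 (Alice) has 2→6.
A3 = A2; e.g. 0 (Bob) can still go to 7. Fixed point.
From 2, successor 6 is in the attractor (rank 1); the other successor 7 is not.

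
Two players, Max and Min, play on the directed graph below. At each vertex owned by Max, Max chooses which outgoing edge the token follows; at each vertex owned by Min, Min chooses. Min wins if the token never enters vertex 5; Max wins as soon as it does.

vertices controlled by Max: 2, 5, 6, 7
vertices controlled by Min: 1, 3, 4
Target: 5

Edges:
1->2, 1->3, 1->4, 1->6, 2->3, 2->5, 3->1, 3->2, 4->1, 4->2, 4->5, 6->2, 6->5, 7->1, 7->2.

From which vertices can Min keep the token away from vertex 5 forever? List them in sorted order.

1, 3, 4

A0 = {5}
A1: add {2, 6} — 2 (Max) has 2→5; 6 (Max) has 6→5.
A2: add {7} — 7 (Max) has 7→2.
A3 = A2; e.g. 1 (Min) can still go to 3. Fixed point.
Max's attractor = {2, 5, 6, 7}; Min avoids the target exactly from the complement.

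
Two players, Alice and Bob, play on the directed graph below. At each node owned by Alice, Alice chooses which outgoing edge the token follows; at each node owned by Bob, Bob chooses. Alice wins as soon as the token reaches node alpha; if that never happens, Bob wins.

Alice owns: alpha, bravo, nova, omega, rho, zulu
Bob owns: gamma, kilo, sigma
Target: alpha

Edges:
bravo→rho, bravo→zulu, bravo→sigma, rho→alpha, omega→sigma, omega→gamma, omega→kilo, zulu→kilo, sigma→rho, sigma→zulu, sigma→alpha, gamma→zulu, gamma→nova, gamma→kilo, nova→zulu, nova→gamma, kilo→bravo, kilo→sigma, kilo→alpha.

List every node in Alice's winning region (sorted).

alpha, bravo, rho

A0 = {alpha}
A1: add {rho} — rho (Alice) has rho→alpha.
A2: add {bravo} — bravo (Alice) has bravo→rho.
A3 = A2; e.g. omega (Alice) has no edge into A2. Fixed point.
Alice's winning region = {alpha, bravo, rho}.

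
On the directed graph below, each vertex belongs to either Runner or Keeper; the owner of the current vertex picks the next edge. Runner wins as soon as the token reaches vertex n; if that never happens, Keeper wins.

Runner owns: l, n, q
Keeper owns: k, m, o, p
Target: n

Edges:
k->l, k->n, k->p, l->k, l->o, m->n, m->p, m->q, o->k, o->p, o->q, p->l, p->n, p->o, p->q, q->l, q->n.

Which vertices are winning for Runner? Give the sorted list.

n, q

A0 = {n}
A1: add {q} — q (Runner) has q→n.
A2 = A1; e.g. k (Keeper) can still go to l. Fixed point.
Runner's winning region = {n, q}.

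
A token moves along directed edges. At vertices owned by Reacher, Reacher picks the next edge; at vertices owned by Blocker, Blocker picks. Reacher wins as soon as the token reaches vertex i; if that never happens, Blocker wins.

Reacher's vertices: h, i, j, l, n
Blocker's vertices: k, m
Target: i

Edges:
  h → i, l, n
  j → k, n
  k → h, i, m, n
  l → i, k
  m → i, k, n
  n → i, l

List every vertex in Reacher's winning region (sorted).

A0 = {i}
A1: add {h, l, n} — h (Reacher) has h→i; l (Reacher) has l→i; n (Reacher) has n→i.
A2: add {j} — j (Reacher) has j→n.
A3 = A2; e.g. k (Blocker) can still go to m. Fixed point.
Reacher's winning region = {h, i, j, l, n}.

h, i, j, l, n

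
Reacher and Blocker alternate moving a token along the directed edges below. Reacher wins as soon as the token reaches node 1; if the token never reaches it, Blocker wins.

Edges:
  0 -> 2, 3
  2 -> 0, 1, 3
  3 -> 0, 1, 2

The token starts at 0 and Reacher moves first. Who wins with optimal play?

Track states (vertex, player-to-move).
A0 = {(1,Reacher), (1,Blocker)}
A1: add {(2,Reacher), (3,Reacher)}.
A2: add {(0,Blocker)}.
A3 = A2; e.g. (0,Reacher) stays out. (0,Reacher) never enters ⇒ Blocker avoids the target.

Blocker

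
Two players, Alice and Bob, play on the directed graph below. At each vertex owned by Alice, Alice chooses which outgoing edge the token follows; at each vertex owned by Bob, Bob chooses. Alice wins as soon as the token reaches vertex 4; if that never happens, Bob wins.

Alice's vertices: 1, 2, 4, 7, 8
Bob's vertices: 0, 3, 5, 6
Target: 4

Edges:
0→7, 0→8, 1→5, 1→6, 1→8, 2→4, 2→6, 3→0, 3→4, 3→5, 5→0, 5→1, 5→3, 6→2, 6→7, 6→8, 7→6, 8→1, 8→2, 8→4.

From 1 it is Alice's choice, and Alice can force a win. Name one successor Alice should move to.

A0 = {4}
A1: add {2, 8} — 2 (Alice) has 2→4; 8 (Alice) has 8→4.
A2: add {1} — 1 (Alice) has 1→8.
A3 = A2; e.g. 0 (Bob) can still go to 7. Fixed point.
From 1, successor 8 is in the attractor (rank 1); the other successors 5, 6 are not.

8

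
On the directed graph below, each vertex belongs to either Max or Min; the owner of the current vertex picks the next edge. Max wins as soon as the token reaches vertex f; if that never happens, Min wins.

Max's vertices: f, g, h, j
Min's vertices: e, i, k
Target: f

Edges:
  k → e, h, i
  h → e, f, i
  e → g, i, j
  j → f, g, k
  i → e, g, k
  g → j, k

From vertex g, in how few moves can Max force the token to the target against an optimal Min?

A0 = {f}
A1: add {h, j} — h (Max) has h→f; j (Max) has j→f.
A2: add {g} — g (Max) has g→j.
A3 = A2; e.g. e (Min) can still go to i. Fixed point.
g enters the attractor at level 2, so Max can force the target in 2 moves from there.

2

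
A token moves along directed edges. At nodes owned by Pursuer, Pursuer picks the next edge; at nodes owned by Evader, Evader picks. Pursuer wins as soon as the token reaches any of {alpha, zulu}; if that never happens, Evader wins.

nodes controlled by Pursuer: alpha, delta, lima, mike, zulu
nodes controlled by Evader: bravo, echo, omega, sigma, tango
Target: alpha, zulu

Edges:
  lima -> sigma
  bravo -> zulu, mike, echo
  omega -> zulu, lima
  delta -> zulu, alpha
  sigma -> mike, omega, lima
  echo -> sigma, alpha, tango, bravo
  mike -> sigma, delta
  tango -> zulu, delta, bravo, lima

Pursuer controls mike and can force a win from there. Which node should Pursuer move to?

delta

A0 = {alpha, zulu}
A1: add {delta} — delta (Pursuer) has delta→zulu.
A2: add {mike} — mike (Pursuer) has mike→delta.
A3 = A2; e.g. sigma (Evader) can still go to omega. Fixed point.
From mike, successor delta is in the attractor (rank 1); the other successor sigma is not.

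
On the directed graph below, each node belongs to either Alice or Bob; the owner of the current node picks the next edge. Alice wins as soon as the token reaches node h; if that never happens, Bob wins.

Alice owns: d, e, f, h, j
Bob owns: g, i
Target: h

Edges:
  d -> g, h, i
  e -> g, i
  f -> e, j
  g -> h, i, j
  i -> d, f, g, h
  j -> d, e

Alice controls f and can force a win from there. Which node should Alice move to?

j

A0 = {h}
A1: add {d} — d (Alice) has d→h.
A2: add {j} — j (Alice) has j→d.
A3: add {f} — f (Alice) has f→j.
A4 = A3; e.g. e (Alice) has no edge into A3. Fixed point.
From f, successor j is in the attractor (rank 2); the other successor e is not.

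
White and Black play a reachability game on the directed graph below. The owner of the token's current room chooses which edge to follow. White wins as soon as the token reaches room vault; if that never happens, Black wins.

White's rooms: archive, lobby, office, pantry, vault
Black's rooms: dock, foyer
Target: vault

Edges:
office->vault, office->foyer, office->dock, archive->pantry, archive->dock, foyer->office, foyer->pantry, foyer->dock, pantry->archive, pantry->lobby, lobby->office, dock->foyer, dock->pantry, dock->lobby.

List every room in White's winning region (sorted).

A0 = {vault}
A1: add {office} — office (White) has office→vault.
A2: add {lobby} — lobby (White) has lobby→office.
A3: add {pantry} — pantry (White) has pantry→lobby.
A4: add {archive} — archive (White) has archive→pantry.
A5 = A4; e.g. foyer (Black) can still go to dock. Fixed point.
White's winning region = {archive, lobby, office, pantry, vault}.

archive, lobby, office, pantry, vault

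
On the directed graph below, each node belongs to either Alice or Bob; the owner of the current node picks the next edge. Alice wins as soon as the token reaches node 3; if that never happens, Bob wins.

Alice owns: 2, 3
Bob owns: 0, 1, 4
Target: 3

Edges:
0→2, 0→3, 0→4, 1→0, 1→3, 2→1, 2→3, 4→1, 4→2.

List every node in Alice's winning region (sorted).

2, 3

A0 = {3}
A1: add {2} — 2 (Alice) has 2→3.
A2 = A1; e.g. 0 (Bob) can still go to 4. Fixed point.
Alice's winning region = {2, 3}.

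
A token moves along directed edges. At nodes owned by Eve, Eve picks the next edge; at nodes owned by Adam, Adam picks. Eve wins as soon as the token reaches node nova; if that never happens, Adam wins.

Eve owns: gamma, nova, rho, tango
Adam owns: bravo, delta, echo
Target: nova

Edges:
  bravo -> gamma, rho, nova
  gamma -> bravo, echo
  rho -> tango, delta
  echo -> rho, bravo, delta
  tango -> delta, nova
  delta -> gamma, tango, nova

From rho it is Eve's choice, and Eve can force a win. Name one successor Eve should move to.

tango

A0 = {nova}
A1: add {tango} — tango (Eve) has tango→nova.
A2: add {rho} — rho (Eve) has rho→tango.
A3 = A2; e.g. gamma (Eve) has no edge into A2. Fixed point.
From rho, successor tango is in the attractor (rank 1); the other successor delta is not.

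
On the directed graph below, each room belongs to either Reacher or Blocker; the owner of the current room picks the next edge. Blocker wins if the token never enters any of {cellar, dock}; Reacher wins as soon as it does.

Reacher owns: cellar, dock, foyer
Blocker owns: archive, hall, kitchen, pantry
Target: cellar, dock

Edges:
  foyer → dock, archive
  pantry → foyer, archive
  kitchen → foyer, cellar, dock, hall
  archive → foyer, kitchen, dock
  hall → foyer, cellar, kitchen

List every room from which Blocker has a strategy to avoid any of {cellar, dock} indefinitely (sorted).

archive, hall, kitchen, pantry

A0 = {cellar, dock}
A1: add {foyer} — foyer (Reacher) has foyer→dock.
A2 = A1; e.g. pantry (Blocker) can still go to archive. Fixed point.
Reacher's attractor = {cellar, dock, foyer}; Blocker avoids the target exactly from the complement.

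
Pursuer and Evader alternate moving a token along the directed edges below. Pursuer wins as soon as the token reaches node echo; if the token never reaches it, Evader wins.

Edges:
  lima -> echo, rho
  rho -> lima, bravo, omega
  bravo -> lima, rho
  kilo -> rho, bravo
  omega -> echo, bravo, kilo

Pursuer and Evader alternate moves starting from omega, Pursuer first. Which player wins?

Track states (vertex, player-to-move).
A0 = {(echo,Pursuer), (echo,Evader)}
A1: add {(lima,Pursuer), (omega,Pursuer)}.
(omega,Pursuer) ∈ A1 ⇒ Pursuer forces the target.

Pursuer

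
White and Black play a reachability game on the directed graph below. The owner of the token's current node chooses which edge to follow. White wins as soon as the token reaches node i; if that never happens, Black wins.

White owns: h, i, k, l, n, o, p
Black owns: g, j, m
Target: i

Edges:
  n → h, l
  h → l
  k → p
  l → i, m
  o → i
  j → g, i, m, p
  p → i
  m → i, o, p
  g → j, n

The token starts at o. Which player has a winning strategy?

A0 = {i}
A1: add {l, o, p} — l (White) has l→i; o (White) has o→i; p (White) has p→i.
o ∈ A1, so White can force the target.

White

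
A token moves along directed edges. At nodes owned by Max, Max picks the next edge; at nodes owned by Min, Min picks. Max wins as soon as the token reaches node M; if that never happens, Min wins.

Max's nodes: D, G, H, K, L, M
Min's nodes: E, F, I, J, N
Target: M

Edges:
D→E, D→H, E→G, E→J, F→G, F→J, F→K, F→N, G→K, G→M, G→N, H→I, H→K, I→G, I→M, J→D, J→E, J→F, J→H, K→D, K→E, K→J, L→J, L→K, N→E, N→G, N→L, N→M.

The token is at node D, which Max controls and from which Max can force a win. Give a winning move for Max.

A0 = {M}
A1: add {G} — G (Max) has G→M.
A2: add {I} — I (Min): all of {G, M} already in.
A3: add {H} — H (Max) has H→I.
A4: add {D} — D (Max) has D→H.
A5: add {K} — K (Max) has K→D.
A6: add {L} — L (Max) has L→K.
A7 = A6; e.g. E (Min) can still go to J. Fixed point.
From D, successor H is in the attractor (rank 3); the other successor E is not.

H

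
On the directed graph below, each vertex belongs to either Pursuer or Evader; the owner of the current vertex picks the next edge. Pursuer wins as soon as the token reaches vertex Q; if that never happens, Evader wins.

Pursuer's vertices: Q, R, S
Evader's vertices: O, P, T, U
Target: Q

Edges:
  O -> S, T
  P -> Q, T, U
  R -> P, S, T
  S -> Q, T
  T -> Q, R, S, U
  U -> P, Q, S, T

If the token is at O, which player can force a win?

Evader

A0 = {Q}
A1: add {S} — S (Pursuer) has S→Q.
A2: add {R} — R (Pursuer) has R→S.
A3 = A2; e.g. O (Evader) can still go to T. Fixed point.
O never enters the attractor, so Evader can avoid the target forever.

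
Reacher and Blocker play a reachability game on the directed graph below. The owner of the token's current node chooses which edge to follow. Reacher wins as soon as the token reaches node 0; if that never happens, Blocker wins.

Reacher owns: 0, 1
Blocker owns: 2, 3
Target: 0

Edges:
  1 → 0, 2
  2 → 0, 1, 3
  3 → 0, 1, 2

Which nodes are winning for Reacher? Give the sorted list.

0, 1

A0 = {0}
A1: add {1} — 1 (Reacher) has 1→0.
A2 = A1; e.g. 2 (Blocker) can still go to 3. Fixed point.
Reacher's winning region = {0, 1}.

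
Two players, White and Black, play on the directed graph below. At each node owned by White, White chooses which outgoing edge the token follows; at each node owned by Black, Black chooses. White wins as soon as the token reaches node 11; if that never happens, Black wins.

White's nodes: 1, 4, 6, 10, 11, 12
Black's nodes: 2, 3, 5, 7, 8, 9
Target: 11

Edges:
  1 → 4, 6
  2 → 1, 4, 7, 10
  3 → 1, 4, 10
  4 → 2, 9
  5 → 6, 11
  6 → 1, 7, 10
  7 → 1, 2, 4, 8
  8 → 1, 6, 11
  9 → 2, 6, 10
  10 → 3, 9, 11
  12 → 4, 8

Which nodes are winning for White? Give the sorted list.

A0 = {11}
A1: add {10} — 10 (White) has 10→11.
A2: add {6} — 6 (White) has 6→10.
A3: add {1, 5} — 1 (White) has 1→6; 5 (Black): all of {6, 11} already in.
A4: add {8} — 8 (Black): all of {1, 6, 11} already in.
A5: add {12} — 12 (White) has 12→8.
A6 = A5; e.g. 2 (Black) can still go to 4. Fixed point.
White's winning region = {1, 5, 6, 8, 10, 11, 12}.

1, 5, 6, 8, 10, 11, 12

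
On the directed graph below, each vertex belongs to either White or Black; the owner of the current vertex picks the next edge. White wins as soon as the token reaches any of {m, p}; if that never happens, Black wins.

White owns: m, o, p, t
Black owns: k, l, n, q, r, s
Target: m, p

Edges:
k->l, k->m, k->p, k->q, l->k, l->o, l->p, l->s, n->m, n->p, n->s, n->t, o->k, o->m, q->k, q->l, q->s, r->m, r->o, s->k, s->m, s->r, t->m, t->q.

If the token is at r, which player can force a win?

White

A0 = {m, p}
A1: add {o, t} — o (White) has o→m; t (White) has t→m.
A2: add {r} — r (Black): all of {m, o} already in.
A3 = A2; e.g. k (Black) can still go to l. Fixed point.
r ∈ A2, so White can force the target.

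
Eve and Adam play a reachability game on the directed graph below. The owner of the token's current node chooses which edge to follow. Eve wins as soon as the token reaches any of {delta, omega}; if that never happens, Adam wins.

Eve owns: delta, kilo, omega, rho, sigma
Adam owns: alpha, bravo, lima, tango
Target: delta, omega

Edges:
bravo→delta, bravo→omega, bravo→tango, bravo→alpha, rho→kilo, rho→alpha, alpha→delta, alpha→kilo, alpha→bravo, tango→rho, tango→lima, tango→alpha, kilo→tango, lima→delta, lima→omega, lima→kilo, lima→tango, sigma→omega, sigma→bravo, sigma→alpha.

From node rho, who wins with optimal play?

Adam

A0 = {delta, omega}
A1: add {sigma} — sigma (Eve) has sigma→omega.
A2 = A1; e.g. kilo (Eve) has no edge into A1. Fixed point.
rho never enters the attractor, so Adam can avoid the target forever.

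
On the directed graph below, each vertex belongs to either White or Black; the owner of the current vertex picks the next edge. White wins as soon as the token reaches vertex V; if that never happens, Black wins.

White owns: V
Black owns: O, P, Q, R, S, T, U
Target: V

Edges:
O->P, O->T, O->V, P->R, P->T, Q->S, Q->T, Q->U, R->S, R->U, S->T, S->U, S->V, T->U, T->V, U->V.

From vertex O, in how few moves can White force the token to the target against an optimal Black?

A0 = {V}
A1: add {U} — U (Black): all of {V} already in.
A2: add {T} — T (Black): all of {U, V} already in.
A3: add {S} — S (Black): all of {T, U, V} already in.
A4: add {Q, R} — Q (Black): all of {S, T, U} already in; R (Black): all of {S, U} already in.
A5: add {P} — P (Black): all of {R, T} already in.
A6: add {O} — O (Black): all of {P, T, V} already in.
A6 = all vertices. Fixed point.
O enters the attractor at level 6, so White can force the target in 6 moves from there.

6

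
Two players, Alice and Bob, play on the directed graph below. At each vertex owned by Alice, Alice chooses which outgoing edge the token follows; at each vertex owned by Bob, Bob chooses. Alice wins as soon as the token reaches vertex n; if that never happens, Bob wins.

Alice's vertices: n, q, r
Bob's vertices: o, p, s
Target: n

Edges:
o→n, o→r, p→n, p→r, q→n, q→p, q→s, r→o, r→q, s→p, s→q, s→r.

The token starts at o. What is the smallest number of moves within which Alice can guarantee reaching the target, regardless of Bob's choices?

3

A0 = {n}
A1: add {q} — q (Alice) has q→n.
A2: add {r} — r (Alice) has r→q.
A3: add {o, p} — o (Bob): all of {n, r} already in; p (Bob): all of {n, r} already in.
o enters the attractor at level 3, so Alice can force the target in 3 moves from there.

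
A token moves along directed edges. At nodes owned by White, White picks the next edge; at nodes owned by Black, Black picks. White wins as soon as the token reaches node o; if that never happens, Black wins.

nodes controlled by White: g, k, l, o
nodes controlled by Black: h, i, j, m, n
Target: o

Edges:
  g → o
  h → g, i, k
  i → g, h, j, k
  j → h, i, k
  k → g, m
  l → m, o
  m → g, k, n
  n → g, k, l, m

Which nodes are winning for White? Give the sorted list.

g, k, l, o

A0 = {o}
A1: add {g, l} — g (White) has g→o; l (White) has l→o.
A2: add {k} — k (White) has k→g.
A3 = A2; e.g. h (Black) can still go to i. Fixed point.
White's winning region = {g, k, l, o}.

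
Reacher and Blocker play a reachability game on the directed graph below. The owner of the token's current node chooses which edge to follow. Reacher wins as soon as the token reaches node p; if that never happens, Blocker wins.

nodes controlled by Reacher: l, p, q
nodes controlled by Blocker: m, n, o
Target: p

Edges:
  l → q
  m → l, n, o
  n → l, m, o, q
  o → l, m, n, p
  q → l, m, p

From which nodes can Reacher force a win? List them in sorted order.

A0 = {p}
A1: add {q} — q (Reacher) has q→p.
A2: add {l} — l (Reacher) has l→q.
A3 = A2; e.g. m (Blocker) can still go to n. Fixed point.
Reacher's winning region = {l, p, q}.

l, p, q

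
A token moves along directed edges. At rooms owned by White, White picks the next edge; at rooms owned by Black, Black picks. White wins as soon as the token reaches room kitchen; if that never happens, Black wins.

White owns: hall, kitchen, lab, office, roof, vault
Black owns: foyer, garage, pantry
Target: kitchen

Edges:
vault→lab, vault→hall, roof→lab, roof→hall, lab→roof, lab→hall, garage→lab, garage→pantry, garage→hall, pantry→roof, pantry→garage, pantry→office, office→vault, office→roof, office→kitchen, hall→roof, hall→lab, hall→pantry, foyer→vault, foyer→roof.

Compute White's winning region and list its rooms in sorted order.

A0 = {kitchen}
A1: add {office} — office (White) has office→kitchen.
A2 = A1; e.g. vault (White) has no edge into A1. Fixed point.
White's winning region = {kitchen, office}.

kitchen, office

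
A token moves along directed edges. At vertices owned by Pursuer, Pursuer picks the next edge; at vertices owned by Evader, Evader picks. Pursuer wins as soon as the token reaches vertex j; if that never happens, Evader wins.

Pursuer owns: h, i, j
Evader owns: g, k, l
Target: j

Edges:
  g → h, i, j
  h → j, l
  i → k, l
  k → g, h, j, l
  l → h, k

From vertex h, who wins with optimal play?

Pursuer

A0 = {j}
A1: add {h} — h (Pursuer) has h→j.
A2 = A1; e.g. g (Evader) can still go to i. Fixed point.
h ∈ A1, so Pursuer can force the target.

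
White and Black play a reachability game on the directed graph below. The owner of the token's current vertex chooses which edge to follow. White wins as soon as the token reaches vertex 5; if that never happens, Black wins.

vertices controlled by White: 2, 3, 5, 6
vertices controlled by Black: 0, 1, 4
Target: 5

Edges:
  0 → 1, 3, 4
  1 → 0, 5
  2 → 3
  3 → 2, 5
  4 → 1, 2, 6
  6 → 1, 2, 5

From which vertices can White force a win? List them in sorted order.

A0 = {5}
A1: add {3, 6} — 3 (White) has 3→5; 6 (White) has 6→5.
A2: add {2} — 2 (White) has 2→3.
A3 = A2; e.g. 0 (Black) can still go to 1. Fixed point.
White's winning region = {2, 3, 5, 6}.

2, 3, 5, 6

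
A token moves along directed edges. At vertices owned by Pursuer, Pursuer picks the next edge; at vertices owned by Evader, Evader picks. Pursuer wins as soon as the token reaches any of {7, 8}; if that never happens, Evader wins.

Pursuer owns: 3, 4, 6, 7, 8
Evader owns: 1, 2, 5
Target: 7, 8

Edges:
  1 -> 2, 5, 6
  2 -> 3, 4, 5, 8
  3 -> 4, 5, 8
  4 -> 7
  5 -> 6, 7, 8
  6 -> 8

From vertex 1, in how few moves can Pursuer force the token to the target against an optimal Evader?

A0 = {7, 8}
A1: add {3, 4, 6} — 3 (Pursuer) has 3→8; 4 (Pursuer) has 4→7; 6 (Pursuer) has 6→8.
A2: add {5} — 5 (Evader): all of {6, 7, 8} already in.
A3: add {2} — 2 (Evader): all of {3, 4, 5, 8} already in.
A4: add {1} — 1 (Evader): all of {2, 5, 6} already in.
A4 = all vertices. Fixed point.
1 enters the attractor at level 4, so Pursuer can force the target in 4 moves from there.

4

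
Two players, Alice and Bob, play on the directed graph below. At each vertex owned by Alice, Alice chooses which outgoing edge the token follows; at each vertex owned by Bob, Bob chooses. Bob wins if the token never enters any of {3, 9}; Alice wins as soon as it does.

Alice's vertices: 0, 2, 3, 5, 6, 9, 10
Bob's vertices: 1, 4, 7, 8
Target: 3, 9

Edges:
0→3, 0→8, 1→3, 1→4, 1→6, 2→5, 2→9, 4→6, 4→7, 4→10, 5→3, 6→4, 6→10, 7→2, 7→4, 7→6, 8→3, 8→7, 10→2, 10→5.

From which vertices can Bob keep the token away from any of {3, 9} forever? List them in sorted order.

A0 = {3, 9}
A1: add {0, 2, 5} — 0 (Alice) has 0→3; 2 (Alice) has 2→9; 5 (Alice) has 5→3.
A2: add {10} — 10 (Alice) has 10→2.
A3: add {6} — 6 (Alice) has 6→10.
A4 = A3; e.g. 1 (Bob) can still go to 4. Fixed point.
Alice's attractor = {0, 2, 3, 5, 6, 9, 10}; Bob avoids the target exactly from the complement.

1, 4, 7, 8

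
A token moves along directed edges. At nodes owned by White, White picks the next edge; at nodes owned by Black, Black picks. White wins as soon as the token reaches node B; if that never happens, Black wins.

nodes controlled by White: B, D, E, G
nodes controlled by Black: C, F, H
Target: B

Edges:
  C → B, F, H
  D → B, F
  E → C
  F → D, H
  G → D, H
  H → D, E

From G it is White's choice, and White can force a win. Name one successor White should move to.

A0 = {B}
A1: add {D} — D (White) has D→B.
A2: add {G} — G (White) has G→D.
A3 = A2; e.g. C (Black) can still go to F. Fixed point.
From G, successor D is in the attractor (rank 1); the other successor H is not.

D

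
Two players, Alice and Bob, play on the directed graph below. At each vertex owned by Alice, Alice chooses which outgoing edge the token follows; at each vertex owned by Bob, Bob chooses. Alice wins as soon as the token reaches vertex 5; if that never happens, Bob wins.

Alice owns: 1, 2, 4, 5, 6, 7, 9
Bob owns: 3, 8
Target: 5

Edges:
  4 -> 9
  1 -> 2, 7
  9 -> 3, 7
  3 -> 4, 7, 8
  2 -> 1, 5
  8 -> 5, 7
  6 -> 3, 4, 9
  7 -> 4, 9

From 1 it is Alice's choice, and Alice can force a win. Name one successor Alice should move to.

A0 = {5}
A1: add {2} — 2 (Alice) has 2→5.
A2: add {1} — 1 (Alice) has 1→2.
A3 = A2; e.g. 3 (Bob) can still go to 4. Fixed point.
From 1, successor 2 is in the attractor (rank 1); the other successor 7 is not.

2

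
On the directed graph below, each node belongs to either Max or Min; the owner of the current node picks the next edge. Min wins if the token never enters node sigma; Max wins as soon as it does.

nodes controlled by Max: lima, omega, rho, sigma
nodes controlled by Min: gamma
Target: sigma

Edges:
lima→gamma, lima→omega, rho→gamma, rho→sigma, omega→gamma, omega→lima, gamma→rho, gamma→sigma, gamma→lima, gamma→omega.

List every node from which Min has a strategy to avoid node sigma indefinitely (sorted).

gamma, lima, omega

A0 = {sigma}
A1: add {rho} — rho (Max) has rho→sigma.
A2 = A1; e.g. gamma (Min) can still go to lima. Fixed point.
Max's attractor = {rho, sigma}; Min avoids the target exactly from the complement.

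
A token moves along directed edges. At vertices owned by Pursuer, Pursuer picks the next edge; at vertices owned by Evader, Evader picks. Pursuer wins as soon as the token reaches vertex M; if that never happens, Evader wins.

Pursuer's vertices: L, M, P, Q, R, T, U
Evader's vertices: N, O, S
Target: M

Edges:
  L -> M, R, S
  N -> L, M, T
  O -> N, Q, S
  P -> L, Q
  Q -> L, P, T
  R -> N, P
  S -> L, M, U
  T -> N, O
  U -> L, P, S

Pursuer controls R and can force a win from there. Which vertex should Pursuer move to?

P

A0 = {M}
A1: add {L} — L (Pursuer) has L→M.
A2: add {P, Q, U} — P (Pursuer) has P→L; Q (Pursuer) has Q→L; U (Pursuer) has U→L.
A3: add {R, S} — R (Pursuer) has R→P; S (Evader): all of {L, M, U} already in.
A4 = A3; e.g. N (Evader) can still go to T. Fixed point.
From R, successor P is in the attractor (rank 2); the other successor N is not.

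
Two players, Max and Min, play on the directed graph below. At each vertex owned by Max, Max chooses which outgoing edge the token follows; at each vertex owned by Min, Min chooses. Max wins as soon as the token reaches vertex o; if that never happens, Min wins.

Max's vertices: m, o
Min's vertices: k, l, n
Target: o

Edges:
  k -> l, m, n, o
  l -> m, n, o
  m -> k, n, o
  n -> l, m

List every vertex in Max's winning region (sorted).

A0 = {o}
A1: add {m} — m (Max) has m→o.
A2 = A1; e.g. k (Min) can still go to l. Fixed point.
Max's winning region = {m, o}.

m, o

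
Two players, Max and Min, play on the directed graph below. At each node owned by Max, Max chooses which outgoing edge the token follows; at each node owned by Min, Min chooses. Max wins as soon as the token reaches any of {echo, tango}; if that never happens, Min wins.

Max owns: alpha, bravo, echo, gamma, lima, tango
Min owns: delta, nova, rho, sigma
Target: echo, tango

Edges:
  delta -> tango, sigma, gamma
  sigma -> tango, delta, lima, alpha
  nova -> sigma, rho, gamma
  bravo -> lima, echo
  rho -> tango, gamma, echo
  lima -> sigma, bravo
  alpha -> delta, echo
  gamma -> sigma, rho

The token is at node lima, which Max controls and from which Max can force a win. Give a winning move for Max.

A0 = {echo, tango}
A1: add {alpha, bravo} — bravo (Max) has bravo→echo; alpha (Max) has alpha→echo.
A2: add {lima} — lima (Max) has lima→bravo.
A3 = A2; e.g. delta (Min) can still go to sigma. Fixed point.
From lima, successor bravo is in the attractor (rank 1); the other successor sigma is not.

bravo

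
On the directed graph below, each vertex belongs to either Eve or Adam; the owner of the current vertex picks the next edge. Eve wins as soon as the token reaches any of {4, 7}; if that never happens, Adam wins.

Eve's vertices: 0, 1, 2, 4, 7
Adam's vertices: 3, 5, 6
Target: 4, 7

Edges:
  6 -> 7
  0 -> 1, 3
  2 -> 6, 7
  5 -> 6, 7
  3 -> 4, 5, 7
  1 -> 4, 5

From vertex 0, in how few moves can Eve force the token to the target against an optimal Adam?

A0 = {4, 7}
A1: add {1, 2, 6} — 1 (Eve) has 1→4; 2 (Eve) has 2→7; 6 (Adam): all of {7} already in.
A2: add {0, 5} — 0 (Eve) has 0→1; 5 (Adam): all of {6, 7} already in.
0 enters the attractor at level 2, so Eve can force the target in 2 moves from there.

2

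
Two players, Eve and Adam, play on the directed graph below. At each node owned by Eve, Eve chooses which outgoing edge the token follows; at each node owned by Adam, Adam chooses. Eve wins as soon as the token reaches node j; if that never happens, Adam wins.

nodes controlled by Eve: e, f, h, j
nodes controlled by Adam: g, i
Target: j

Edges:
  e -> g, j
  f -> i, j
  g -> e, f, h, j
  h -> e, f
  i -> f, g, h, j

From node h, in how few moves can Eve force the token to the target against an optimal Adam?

A0 = {j}
A1: add {e, f} — e (Eve) has e→j; f (Eve) has f→j.
A2: add {h} — h (Eve) has h→e.
h enters the attractor at level 2, so Eve can force the target in 2 moves from there.

2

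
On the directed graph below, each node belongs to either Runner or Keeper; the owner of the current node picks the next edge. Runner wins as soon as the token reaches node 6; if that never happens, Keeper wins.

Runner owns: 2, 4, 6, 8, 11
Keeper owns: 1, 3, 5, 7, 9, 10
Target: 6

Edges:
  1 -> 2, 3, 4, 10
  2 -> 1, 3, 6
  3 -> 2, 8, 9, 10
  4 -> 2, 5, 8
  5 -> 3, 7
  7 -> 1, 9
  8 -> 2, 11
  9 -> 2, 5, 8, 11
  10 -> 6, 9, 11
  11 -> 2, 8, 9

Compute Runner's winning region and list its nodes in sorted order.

A0 = {6}
A1: add {2} — 2 (Runner) has 2→6.
A2: add {4, 8, 11} — 4 (Runner) has 4→2; 8 (Runner) has 8→2; 11 (Runner) has 11→2.
A3 = A2; e.g. 1 (Keeper) can still go to 3. Fixed point.
Runner's winning region = {2, 4, 6, 8, 11}.

2, 4, 6, 8, 11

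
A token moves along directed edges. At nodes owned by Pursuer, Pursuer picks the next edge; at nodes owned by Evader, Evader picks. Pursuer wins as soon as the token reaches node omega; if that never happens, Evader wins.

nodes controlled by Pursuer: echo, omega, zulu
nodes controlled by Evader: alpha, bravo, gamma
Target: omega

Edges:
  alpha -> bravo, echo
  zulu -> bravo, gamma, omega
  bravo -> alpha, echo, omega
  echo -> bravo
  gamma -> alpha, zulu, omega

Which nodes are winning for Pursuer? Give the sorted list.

omega, zulu

A0 = {omega}
A1: add {zulu} — zulu (Pursuer) has zulu→omega.
A2 = A1; e.g. alpha (Evader) can still go to bravo. Fixed point.
Pursuer's winning region = {omega, zulu}.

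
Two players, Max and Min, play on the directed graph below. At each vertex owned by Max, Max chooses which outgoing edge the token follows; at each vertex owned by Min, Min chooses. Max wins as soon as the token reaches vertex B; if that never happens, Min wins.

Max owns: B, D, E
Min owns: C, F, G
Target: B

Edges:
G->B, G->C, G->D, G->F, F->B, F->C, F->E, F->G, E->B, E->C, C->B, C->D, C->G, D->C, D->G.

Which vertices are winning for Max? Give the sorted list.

A0 = {B}
A1: add {E} — E (Max) has E→B.
A2 = A1; e.g. C (Min) can still go to D. Fixed point.
Max's winning region = {B, E}.

B, E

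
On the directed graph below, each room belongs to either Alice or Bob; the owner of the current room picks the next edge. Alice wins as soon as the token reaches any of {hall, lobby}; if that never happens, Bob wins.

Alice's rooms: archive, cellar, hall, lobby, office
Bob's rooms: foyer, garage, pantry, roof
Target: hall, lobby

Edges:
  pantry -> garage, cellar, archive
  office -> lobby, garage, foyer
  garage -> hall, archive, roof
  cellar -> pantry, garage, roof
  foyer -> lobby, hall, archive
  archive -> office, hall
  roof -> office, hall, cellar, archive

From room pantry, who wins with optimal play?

Bob

A0 = {hall, lobby}
A1: add {archive, office} — office (Alice) has office→lobby; archive (Alice) has archive→hall.
A2: add {foyer} — foyer (Bob): all of {lobby, hall, archive} already in.
A3 = A2; e.g. pantry (Bob) can still go to garage. Fixed point.
pantry never enters the attractor, so Bob can avoid the target forever.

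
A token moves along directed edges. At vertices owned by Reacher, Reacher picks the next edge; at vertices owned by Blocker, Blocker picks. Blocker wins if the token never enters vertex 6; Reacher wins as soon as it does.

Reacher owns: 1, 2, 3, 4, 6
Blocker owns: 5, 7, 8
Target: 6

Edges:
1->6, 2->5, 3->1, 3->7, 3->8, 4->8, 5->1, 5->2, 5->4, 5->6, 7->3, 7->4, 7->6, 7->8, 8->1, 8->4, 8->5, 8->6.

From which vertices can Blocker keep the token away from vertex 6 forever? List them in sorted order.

A0 = {6}
A1: add {1} — 1 (Reacher) has 1→6.
A2: add {3} — 3 (Reacher) has 3→1.
A3 = A2; e.g. 2 (Reacher) has no edge into A2. Fixed point.
Reacher's attractor = {1, 3, 6}; Blocker avoids the target exactly from the complement.

2, 4, 5, 7, 8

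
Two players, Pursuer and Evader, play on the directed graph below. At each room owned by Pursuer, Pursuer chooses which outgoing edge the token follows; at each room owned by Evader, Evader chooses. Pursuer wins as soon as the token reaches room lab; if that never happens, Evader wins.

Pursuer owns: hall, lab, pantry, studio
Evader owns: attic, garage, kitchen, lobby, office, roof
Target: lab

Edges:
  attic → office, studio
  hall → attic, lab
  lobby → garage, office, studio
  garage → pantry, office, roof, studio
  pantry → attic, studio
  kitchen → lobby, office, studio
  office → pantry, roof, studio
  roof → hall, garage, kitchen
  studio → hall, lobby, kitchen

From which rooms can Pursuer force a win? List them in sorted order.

hall, lab, pantry, studio

A0 = {lab}
A1: add {hall} — hall (Pursuer) has hall→lab.
A2: add {studio} — studio (Pursuer) has studio→hall.
A3: add {pantry} — pantry (Pursuer) has pantry→studio.
A4 = A3; e.g. attic (Evader) can still go to office. Fixed point.
Pursuer's winning region = {hall, lab, pantry, studio}.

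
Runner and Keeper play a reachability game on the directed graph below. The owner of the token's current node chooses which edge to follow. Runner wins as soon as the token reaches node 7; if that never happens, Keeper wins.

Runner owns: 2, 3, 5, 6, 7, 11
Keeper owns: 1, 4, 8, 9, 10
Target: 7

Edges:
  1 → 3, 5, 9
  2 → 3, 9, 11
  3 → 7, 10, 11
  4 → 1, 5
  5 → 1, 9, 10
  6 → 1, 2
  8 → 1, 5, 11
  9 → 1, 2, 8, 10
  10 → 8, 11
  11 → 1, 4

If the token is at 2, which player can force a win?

Runner

A0 = {7}
A1: add {3} — 3 (Runner) has 3→7.
A2: add {2} — 2 (Runner) has 2→3.
2 ∈ A2, so Runner can force the target.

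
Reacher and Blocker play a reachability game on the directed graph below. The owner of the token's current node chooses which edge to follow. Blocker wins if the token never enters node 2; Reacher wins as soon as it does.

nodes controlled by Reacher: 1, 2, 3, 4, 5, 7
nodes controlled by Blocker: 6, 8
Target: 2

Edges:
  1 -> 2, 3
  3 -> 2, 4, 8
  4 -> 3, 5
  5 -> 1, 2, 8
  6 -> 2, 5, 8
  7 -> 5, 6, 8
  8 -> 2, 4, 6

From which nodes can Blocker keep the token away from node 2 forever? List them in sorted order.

6, 8

A0 = {2}
A1: add {1, 3, 5} — 1 (Reacher) has 1→2; 3 (Reacher) has 3→2; 5 (Reacher) has 5→2.
A2: add {4, 7} — 4 (Reacher) has 4→3; 7 (Reacher) has 7→5.
A3 = A2; e.g. 6 (Blocker) can still go to 8. Fixed point.
Reacher's attractor = {1, 2, 3, 4, 5, 7}; Blocker avoids the target exactly from the complement.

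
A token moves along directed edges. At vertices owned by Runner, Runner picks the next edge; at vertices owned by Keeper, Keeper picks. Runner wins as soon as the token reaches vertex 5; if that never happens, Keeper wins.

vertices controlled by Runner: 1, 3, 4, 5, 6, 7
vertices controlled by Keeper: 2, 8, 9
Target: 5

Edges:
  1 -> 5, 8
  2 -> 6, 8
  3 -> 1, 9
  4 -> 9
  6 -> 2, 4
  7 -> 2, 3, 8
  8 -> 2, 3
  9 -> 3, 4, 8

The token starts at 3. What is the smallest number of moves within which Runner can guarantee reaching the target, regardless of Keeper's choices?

2

A0 = {5}
A1: add {1} — 1 (Runner) has 1→5.
A2: add {3} — 3 (Runner) has 3→1.
3 enters the attractor at level 2, so Runner can force the target in 2 moves from there.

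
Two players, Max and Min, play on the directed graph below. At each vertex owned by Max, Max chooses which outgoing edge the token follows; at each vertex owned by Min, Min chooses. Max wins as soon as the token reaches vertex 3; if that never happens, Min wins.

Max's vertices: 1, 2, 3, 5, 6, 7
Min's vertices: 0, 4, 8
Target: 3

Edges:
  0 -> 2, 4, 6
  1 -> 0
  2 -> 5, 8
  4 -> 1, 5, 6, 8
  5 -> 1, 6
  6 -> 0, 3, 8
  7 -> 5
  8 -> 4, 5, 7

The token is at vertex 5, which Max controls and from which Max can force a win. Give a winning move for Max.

A0 = {3}
A1: add {6} — 6 (Max) has 6→3.
A2: add {5} — 5 (Max) has 5→6.
A3: add {2, 7} — 2 (Max) has 2→5; 7 (Max) has 7→5.
A4 = A3; e.g. 0 (Min) can still go to 4. Fixed point.
From 5, successor 6 is in the attractor (rank 1); the other successor 1 is not.

6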